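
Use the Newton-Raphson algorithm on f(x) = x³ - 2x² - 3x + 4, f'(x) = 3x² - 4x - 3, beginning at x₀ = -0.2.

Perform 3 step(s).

f(x) = x³ - 2x² - 3x + 4
f'(x) = 3x² - 4x - 3
x₀ = -0.2

Newton-Raphson formula: x_{n+1} = x_n - f(x_n)/f'(x_n)

Iteration 1:
  f(-0.200000) = 4.512000
  f'(-0.200000) = -2.080000
  x_1 = -0.200000 - 4.512000/(-2.080000) = 1.969231
Iteration 2:
  f(1.969231) = -2.027011
  f'(1.969231) = 0.756686
  x_2 = 1.969231 - (-2.027011)/0.756686 = 4.648031
Iteration 3:
  f(4.648031) = 47.264461
  f'(4.648031) = 43.220443
  x_3 = 4.648031 - 47.264461/43.220443 = 3.554463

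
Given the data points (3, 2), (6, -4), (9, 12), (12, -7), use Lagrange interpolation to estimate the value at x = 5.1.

Lagrange interpolation formula:
P(x) = Σ yᵢ × Lᵢ(x)
where Lᵢ(x) = Π_{j≠i} (x - xⱼ)/(xᵢ - xⱼ)

L_0(5.1) = (5.1 - 6)/(3 - 6) × (5.1 - 9)/(3 - 9) × (5.1 - 12)/(3 - 12) = 0.149500
L_1(5.1) = (5.1 - 3)/(6 - 3) × (5.1 - 9)/(6 - 9) × (5.1 - 12)/(6 - 12) = 1.046500
L_2(5.1) = (5.1 - 3)/(9 - 3) × (5.1 - 6)/(9 - 6) × (5.1 - 12)/(9 - 12) = -0.241500
L_3(5.1) = (5.1 - 3)/(12 - 3) × (5.1 - 6)/(12 - 6) × (5.1 - 9)/(12 - 9) = 0.045500

P(5.1) = 2×L_0(5.1) + (-4)×L_1(5.1) + 12×L_2(5.1) + (-7)×L_3(5.1)
P(5.1) = -7.103500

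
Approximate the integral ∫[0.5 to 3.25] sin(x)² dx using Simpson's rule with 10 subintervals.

f(x) = sin(x)²
a = 0.5, b = 3.25, n = 10
h = (b - a)/n = 0.275000

Simpson's rule: (h/3)[f(x₀) + 4f(x₁) + 2f(x₂) + ... + f(xₙ)]

x_0 = 0.5000, f(x_0) = 0.229849, coefficient = 1
x_1 = 0.7750, f(x_1) = 0.489603, coefficient = 4
x_2 = 1.0500, f(x_2) = 0.752423, coefficient = 2
x_3 = 1.3250, f(x_3) = 0.940791, coefficient = 4
x_4 = 1.6000, f(x_4) = 0.999147, coefficient = 2
x_5 = 1.8750, f(x_5) = 0.910280, coefficient = 4
x_6 = 2.1500, f(x_6) = 0.700400, coefficient = 2
x_7 = 2.4250, f(x_7) = 0.431411, coefficient = 4
x_8 = 2.7000, f(x_8) = 0.182654, coefficient = 2
x_9 = 2.9750, f(x_9) = 0.027497, coefficient = 4
x_10 = 3.2500, f(x_10) = 0.011706, coefficient = 1

I ≈ (0.275000/3) × 16.709131 = 1.531670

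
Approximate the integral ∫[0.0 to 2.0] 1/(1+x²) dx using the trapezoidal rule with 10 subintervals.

f(x) = 1/(1+x²)
a = 0.0, b = 2.0, n = 10
h = (b - a)/n = 0.200000

Trapezoidal rule: (h/2)[f(x₀) + 2f(x₁) + 2f(x₂) + ... + f(xₙ)]

x_0 = 0.0000, f(x_0) = 1.000000, coefficient = 1
x_1 = 0.2000, f(x_1) = 0.961538, coefficient = 2
x_2 = 0.4000, f(x_2) = 0.862069, coefficient = 2
x_3 = 0.6000, f(x_3) = 0.735294, coefficient = 2
x_4 = 0.8000, f(x_4) = 0.609756, coefficient = 2
x_5 = 1.0000, f(x_5) = 0.500000, coefficient = 2
x_6 = 1.2000, f(x_6) = 0.409836, coefficient = 2
x_7 = 1.4000, f(x_7) = 0.337838, coefficient = 2
x_8 = 1.6000, f(x_8) = 0.280899, coefficient = 2
x_9 = 1.8000, f(x_9) = 0.235849, coefficient = 2
x_10 = 2.0000, f(x_10) = 0.200000, coefficient = 1

I ≈ (0.200000/2) × 11.066159 = 1.106616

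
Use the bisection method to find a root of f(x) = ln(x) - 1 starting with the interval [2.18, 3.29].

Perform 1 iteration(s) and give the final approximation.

f(x) = ln(x) - 1
Initial interval: [2.18, 3.29]

Iteration 1:
  c_1 = (2.180000 + 3.290000)/2 = 2.735000
  f(c_1) = f(2.735000) = 0.006131
  f(a) × f(c) < 0, new interval: [2.180000, 2.735000]

After 1 iteration(s), the approximation is c_1 = 2.735000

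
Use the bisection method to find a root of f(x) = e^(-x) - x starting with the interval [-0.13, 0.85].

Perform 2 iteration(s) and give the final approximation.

f(x) = e^(-x) - x
Initial interval: [-0.13, 0.85]

Iteration 1:
  c_1 = (-0.130000 + 0.850000)/2 = 0.360000
  f(c_1) = f(0.360000) = 0.337676
  f(a) × f(c) ≥ 0, new interval: [0.360000, 0.850000]
Iteration 2:
  c_2 = (0.360000 + 0.850000)/2 = 0.605000
  f(c_2) = f(0.605000) = -0.058926
  f(a) × f(c) < 0, new interval: [0.360000, 0.605000]

After 2 iteration(s), the approximation is c_2 = 0.605000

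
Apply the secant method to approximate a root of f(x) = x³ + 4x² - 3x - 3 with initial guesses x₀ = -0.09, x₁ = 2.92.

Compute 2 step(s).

f(x) = x³ + 4x² - 3x - 3
x₀ = -0.09, x₁ = 2.92

Secant formula: x_{n+1} = x_n - f(x_n)(x_n - x_{n-1})/(f(x_n) - f(x_{n-1}))

Iteration 1:
  f(-0.090000) = -2.698329
  f(2.920000) = 47.242688
  x_2 = 2.920000 - 47.242688×(2.920000 - (-0.090000))/(47.242688 - (-2.698329))
       = 0.072631
Iteration 2:
  f(2.920000) = 47.242688
  f(0.072631) = -3.196409
  x_3 = 0.072631 - (-3.196409)×(0.072631 - 2.920000)/(-3.196409 - 47.242688)
       = 0.253074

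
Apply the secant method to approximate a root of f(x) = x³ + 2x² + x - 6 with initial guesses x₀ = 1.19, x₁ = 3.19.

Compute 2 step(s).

f(x) = x³ + 2x² + x - 6
x₀ = 1.19, x₁ = 3.19

Secant formula: x_{n+1} = x_n - f(x_n)(x_n - x_{n-1})/(f(x_n) - f(x_{n-1}))

Iteration 1:
  f(1.190000) = -0.292641
  f(3.190000) = 50.003959
  x_2 = 3.190000 - 50.003959×(3.190000 - 1.190000)/(50.003959 - (-0.292641))
       = 1.201637
Iteration 2:
  f(3.190000) = 50.003959
  f(1.201637) = -0.175422
  x_3 = 1.201637 - (-0.175422)×(1.201637 - 3.190000)/(-0.175422 - 50.003959)
       = 1.208588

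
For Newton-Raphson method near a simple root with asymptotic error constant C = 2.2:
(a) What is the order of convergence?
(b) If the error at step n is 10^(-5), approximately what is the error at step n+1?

(a) Newton-Raphson has quadratic (order 2) convergence near simple roots.
    This means |e_{n+1}| ≈ C|e_n|².

(b) With |e_n| = 10^(-5) and C = 2.2:
    |e_{n+1}| ≈ 2.2 × (10^(-5))² = 2.2 × 10^(-10)

(a) 2 (quadratic); (b) |e_{n+1}| ≈ 2.200e-10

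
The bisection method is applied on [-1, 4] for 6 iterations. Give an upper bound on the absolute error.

Bisection error bound: |error| ≤ (b-a)/2^n
|error| ≤ (4 - (-1))/2^6 = 5/2^6
|error| ≤ 0.0781250000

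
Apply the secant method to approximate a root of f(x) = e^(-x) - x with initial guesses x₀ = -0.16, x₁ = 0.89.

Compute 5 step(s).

f(x) = e^(-x) - x
x₀ = -0.16, x₁ = 0.89

Secant formula: x_{n+1} = x_n - f(x_n)(x_n - x_{n-1})/(f(x_n) - f(x_{n-1}))

Iteration 1:
  f(-0.160000) = 1.333511
  f(0.890000) = -0.479344
  x_2 = 0.890000 - (-0.479344)×(0.890000 - (-0.160000))/(-0.479344 - 1.333511)
       = 0.612365
Iteration 2:
  f(0.890000) = -0.479344
  f(0.612365) = -0.070298
  x_3 = 0.612365 - (-0.070298)×(0.612365 - 0.890000)/(-0.070298 - (-0.479344))
       = 0.564651
Iteration 3:
  f(0.612365) = -0.070298
  f(0.564651) = 0.003907
  x_4 = 0.564651 - 0.003907×(0.564651 - 0.612365)/(0.003907 - (-0.070298))
       = 0.567164
Iteration 4:
  f(0.564651) = 0.003907
  f(0.567164) = -0.000032
  x_5 = 0.567164 - (-0.000032)×(0.567164 - 0.564651)/(-0.000032 - 0.003907)
       = 0.567143
Iteration 5:
  f(0.567164) = -0.000032
  f(0.567143) = 0.000000
  x_6 = 0.567143 - 0.000000×(0.567143 - 0.567164)/(0.000000 - (-0.000032))
       = 0.567143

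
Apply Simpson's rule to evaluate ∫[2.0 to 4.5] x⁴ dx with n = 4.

f(x) = x⁴
a = 2.0, b = 4.5, n = 4
h = (b - a)/n = 0.625000

Simpson's rule: (h/3)[f(x₀) + 4f(x₁) + 2f(x₂) + ... + f(xₙ)]

x_0 = 2.0000, f(x_0) = 16.000000, coefficient = 1
x_1 = 2.6250, f(x_1) = 47.480713, coefficient = 4
x_2 = 3.2500, f(x_2) = 111.566406, coefficient = 2
x_3 = 3.8750, f(x_3) = 225.468994, coefficient = 4
x_4 = 4.5000, f(x_4) = 410.062500, coefficient = 1

I ≈ (0.625000/3) × 1740.994141 = 362.707113
Exact value: 362.656250
Error: 0.050863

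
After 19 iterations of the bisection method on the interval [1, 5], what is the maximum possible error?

Bisection error bound: |error| ≤ (b-a)/2^n
|error| ≤ (5 - 1)/2^19 = 4/2^19
|error| ≤ 0.0000076294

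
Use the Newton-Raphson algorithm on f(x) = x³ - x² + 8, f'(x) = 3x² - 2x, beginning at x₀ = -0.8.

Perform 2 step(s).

f(x) = x³ - x² + 8
f'(x) = 3x² - 2x
x₀ = -0.8

Newton-Raphson formula: x_{n+1} = x_n - f(x_n)/f'(x_n)

Iteration 1:
  f(-0.800000) = 6.848000
  f'(-0.800000) = 3.520000
  x_1 = -0.800000 - 6.848000/3.520000 = -2.745455
Iteration 2:
  f(-2.745455) = -20.231441
  f'(-2.745455) = 28.103471
  x_2 = -2.745455 - (-20.231441)/28.103471 = -2.025563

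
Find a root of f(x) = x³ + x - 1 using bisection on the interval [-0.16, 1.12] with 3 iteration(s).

f(x) = x³ + x - 1
Initial interval: [-0.16, 1.12]

Iteration 1:
  c_1 = (-0.160000 + 1.120000)/2 = 0.480000
  f(c_1) = f(0.480000) = -0.409408
  f(a) × f(c) ≥ 0, new interval: [0.480000, 1.120000]
Iteration 2:
  c_2 = (0.480000 + 1.120000)/2 = 0.800000
  f(c_2) = f(0.800000) = 0.312000
  f(a) × f(c) < 0, new interval: [0.480000, 0.800000]
Iteration 3:
  c_3 = (0.480000 + 0.800000)/2 = 0.640000
  f(c_3) = f(0.640000) = -0.097856
  f(a) × f(c) ≥ 0, new interval: [0.640000, 0.800000]

After 3 iteration(s), the approximation is c_3 = 0.640000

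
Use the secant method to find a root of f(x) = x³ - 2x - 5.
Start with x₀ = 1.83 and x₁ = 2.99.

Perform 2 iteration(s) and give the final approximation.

f(x) = x³ - 2x - 5
x₀ = 1.83, x₁ = 2.99

Secant formula: x_{n+1} = x_n - f(x_n)(x_n - x_{n-1})/(f(x_n) - f(x_{n-1}))

Iteration 1:
  f(1.830000) = -2.531513
  f(2.990000) = 15.750899
  x_2 = 2.990000 - 15.750899×(2.990000 - 1.830000)/(15.750899 - (-2.531513))
       = 1.990622
Iteration 2:
  f(2.990000) = 15.750899
  f(1.990622) = -1.093254
  x_3 = 1.990622 - (-1.093254)×(1.990622 - 2.990000)/(-1.093254 - 15.750899)
       = 2.055486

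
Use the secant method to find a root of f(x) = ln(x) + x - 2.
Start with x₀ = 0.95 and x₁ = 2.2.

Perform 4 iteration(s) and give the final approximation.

f(x) = ln(x) + x - 2
x₀ = 0.95, x₁ = 2.2

Secant formula: x_{n+1} = x_n - f(x_n)(x_n - x_{n-1})/(f(x_n) - f(x_{n-1}))

Iteration 1:
  f(0.950000) = -1.101293
  f(2.200000) = 0.988457
  x_2 = 2.200000 - 0.988457×(2.200000 - 0.950000)/(0.988457 - (-1.101293))
       = 1.608747
Iteration 2:
  f(2.200000) = 0.988457
  f(1.608747) = 0.084202
  x_3 = 1.608747 - 0.084202×(1.608747 - 2.200000)/(0.084202 - 0.988457)
       = 1.553691
Iteration 3:
  f(1.608747) = 0.084202
  f(1.553691) = -0.005676
  x_4 = 1.553691 - (-0.005676)×(1.553691 - 1.608747)/(-0.005676 - 0.084202)
       = 1.557168
Iteration 4:
  f(1.553691) = -0.005676
  f(1.557168) = 0.000036
  x_5 = 1.557168 - 0.000036×(1.557168 - 1.553691)/(0.000036 - (-0.005676))
       = 1.557146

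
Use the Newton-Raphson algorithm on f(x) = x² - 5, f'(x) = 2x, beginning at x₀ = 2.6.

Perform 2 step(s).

f(x) = x² - 5
f'(x) = 2x
x₀ = 2.6

Newton-Raphson formula: x_{n+1} = x_n - f(x_n)/f'(x_n)

Iteration 1:
  f(2.600000) = 1.760000
  f'(2.600000) = 5.200000
  x_1 = 2.600000 - 1.760000/5.200000 = 2.261538
Iteration 2:
  f(2.261538) = 0.114556
  f'(2.261538) = 4.523077
  x_2 = 2.261538 - 0.114556/4.523077 = 2.236211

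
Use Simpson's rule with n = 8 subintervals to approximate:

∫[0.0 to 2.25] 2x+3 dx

f(x) = 2x+3
a = 0.0, b = 2.25, n = 8
h = (b - a)/n = 0.281250

Simpson's rule: (h/3)[f(x₀) + 4f(x₁) + 2f(x₂) + ... + f(xₙ)]

x_0 = 0.0000, f(x_0) = 3.000000, coefficient = 1
x_1 = 0.2812, f(x_1) = 3.562500, coefficient = 4
x_2 = 0.5625, f(x_2) = 4.125000, coefficient = 2
x_3 = 0.8438, f(x_3) = 4.687500, coefficient = 4
x_4 = 1.1250, f(x_4) = 5.250000, coefficient = 2
x_5 = 1.4062, f(x_5) = 5.812500, coefficient = 4
x_6 = 1.6875, f(x_6) = 6.375000, coefficient = 2
x_7 = 1.9688, f(x_7) = 6.937500, coefficient = 4
x_8 = 2.2500, f(x_8) = 7.500000, coefficient = 1

I ≈ (0.281250/3) × 126.000000 = 11.812500
Exact value: 11.812500
Error: 0.000000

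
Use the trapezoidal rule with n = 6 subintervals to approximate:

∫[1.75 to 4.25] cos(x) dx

f(x) = cos(x)
a = 1.75, b = 4.25, n = 6
h = (b - a)/n = 0.416667

Trapezoidal rule: (h/2)[f(x₀) + 2f(x₁) + 2f(x₂) + ... + f(xₙ)]

x_0 = 1.7500, f(x_0) = -0.178246, coefficient = 1
x_1 = 2.1667, f(x_1) = -0.561229, coefficient = 2
x_2 = 2.5833, f(x_2) = -0.848178, coefficient = 2
x_3 = 3.0000, f(x_3) = -0.989992, coefficient = 2
x_4 = 3.4167, f(x_4) = -0.962405, coefficient = 2
x_5 = 3.8333, f(x_5) = -0.770137, coefficient = 2
x_6 = 4.2500, f(x_6) = -0.446087, coefficient = 1

I ≈ (0.416667/2) × -8.888218 = -1.851712
Exact value: -1.878975
Error: 0.027263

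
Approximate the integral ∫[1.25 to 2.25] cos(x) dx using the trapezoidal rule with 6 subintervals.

f(x) = cos(x)
a = 1.25, b = 2.25, n = 6
h = (b - a)/n = 0.166667

Trapezoidal rule: (h/2)[f(x₀) + 2f(x₁) + 2f(x₂) + ... + f(xₙ)]

x_0 = 1.2500, f(x_0) = 0.315322, coefficient = 1
x_1 = 1.4167, f(x_1) = 0.153520, coefficient = 2
x_2 = 1.5833, f(x_2) = -0.012537, coefficient = 2
x_3 = 1.7500, f(x_3) = -0.178246, coefficient = 2
x_4 = 1.9167, f(x_4) = -0.339016, coefficient = 2
x_5 = 2.0833, f(x_5) = -0.490390, coefficient = 2
x_6 = 2.2500, f(x_6) = -0.628174, coefficient = 1

I ≈ (0.166667/2) × -2.046187 = -0.170516
Exact value: -0.170911
Error: 0.000396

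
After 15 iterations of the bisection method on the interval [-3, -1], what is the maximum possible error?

Bisection error bound: |error| ≤ (b-a)/2^n
|error| ≤ (-1 - (-3))/2^15 = 2/2^15
|error| ≤ 0.0000610352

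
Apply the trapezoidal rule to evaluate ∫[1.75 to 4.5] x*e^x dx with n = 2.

f(x) = x*e^x
a = 1.75, b = 4.5, n = 2
h = (b - a)/n = 1.375000

Trapezoidal rule: (h/2)[f(x₀) + 2f(x₁) + 2f(x₂) + ... + f(xₙ)]

x_0 = 1.7500, f(x_0) = 10.070555, coefficient = 1
x_1 = 3.1250, f(x_1) = 71.124672, coefficient = 2
x_2 = 4.5000, f(x_2) = 405.077091, coefficient = 1

I ≈ (1.375000/2) × 557.396990 = 383.210431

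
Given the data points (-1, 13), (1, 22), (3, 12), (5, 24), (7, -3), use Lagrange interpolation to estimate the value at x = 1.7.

Lagrange interpolation formula:
P(x) = Σ yᵢ × Lᵢ(x)
where Lᵢ(x) = Π_{j≠i} (x - xⱼ)/(xᵢ - xⱼ)

L_0(1.7) = (1.7 - 1)/(-1 - 1) × (1.7 - 3)/(-1 - 3) × (1.7 - 5)/(-1 - 5) × (1.7 - 7)/(-1 - 7) = -0.041448
L_1(1.7) = (1.7 - (-1))/(1 - (-1)) × (1.7 - 3)/(1 - 3) × (1.7 - 5)/(1 - 5) × (1.7 - 7)/(1 - 7) = 0.639478
L_2(1.7) = (1.7 - (-1))/(3 - (-1)) × (1.7 - 1)/(3 - 1) × (1.7 - 5)/(3 - 5) × (1.7 - 7)/(3 - 7) = 0.516502
L_3(1.7) = (1.7 - (-1))/(5 - (-1)) × (1.7 - 1)/(5 - 1) × (1.7 - 3)/(5 - 3) × (1.7 - 7)/(5 - 7) = -0.135647
L_4(1.7) = (1.7 - (-1))/(7 - (-1)) × (1.7 - 1)/(7 - 1) × (1.7 - 3)/(7 - 3) × (1.7 - 5)/(7 - 5) = 0.021115

P(1.7) = 13×L_0(1.7) + 22×L_1(1.7) + 12×L_2(1.7) + 24×L_3(1.7) + (-3)×L_4(1.7)
P(1.7) = 16.408848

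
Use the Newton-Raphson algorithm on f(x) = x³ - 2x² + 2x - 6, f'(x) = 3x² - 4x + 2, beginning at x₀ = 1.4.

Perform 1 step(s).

f(x) = x³ - 2x² + 2x - 6
f'(x) = 3x² - 4x + 2
x₀ = 1.4

Newton-Raphson formula: x_{n+1} = x_n - f(x_n)/f'(x_n)

Iteration 1:
  f(1.400000) = -4.376000
  f'(1.400000) = 2.280000
  x_1 = 1.400000 - (-4.376000)/2.280000 = 3.319298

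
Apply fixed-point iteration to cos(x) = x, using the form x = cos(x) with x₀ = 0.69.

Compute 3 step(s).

Equation: cos(x) = x
Fixed-point form: x = cos(x)
x₀ = 0.69

x_1 = g(0.690000) = 0.771246
x_2 = g(0.771246) = 0.717043
x_3 = g(0.717043) = 0.753752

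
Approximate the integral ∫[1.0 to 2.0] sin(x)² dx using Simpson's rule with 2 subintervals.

f(x) = sin(x)²
a = 1.0, b = 2.0, n = 2
h = (b - a)/n = 0.500000

Simpson's rule: (h/3)[f(x₀) + 4f(x₁) + 2f(x₂) + ... + f(xₙ)]

x_0 = 1.0000, f(x_0) = 0.708073, coefficient = 1
x_1 = 1.5000, f(x_1) = 0.994996, coefficient = 4
x_2 = 2.0000, f(x_2) = 0.826822, coefficient = 1

I ≈ (0.500000/3) × 5.514880 = 0.919147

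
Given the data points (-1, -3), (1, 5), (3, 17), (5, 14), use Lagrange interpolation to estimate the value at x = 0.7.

Lagrange interpolation formula:
P(x) = Σ yᵢ × Lᵢ(x)
where Lᵢ(x) = Π_{j≠i} (x - xⱼ)/(xᵢ - xⱼ)

L_0(0.7) = (0.7 - 1)/(-1 - 1) × (0.7 - 3)/(-1 - 3) × (0.7 - 5)/(-1 - 5) = 0.061813
L_1(0.7) = (0.7 - (-1))/(1 - (-1)) × (0.7 - 3)/(1 - 3) × (0.7 - 5)/(1 - 5) = 1.050812
L_2(0.7) = (0.7 - (-1))/(3 - (-1)) × (0.7 - 1)/(3 - 1) × (0.7 - 5)/(3 - 5) = -0.137063
L_3(0.7) = (0.7 - (-1))/(5 - (-1)) × (0.7 - 1)/(5 - 1) × (0.7 - 3)/(5 - 3) = 0.024438

P(0.7) = (-3)×L_0(0.7) + 5×L_1(0.7) + 17×L_2(0.7) + 14×L_3(0.7)
P(0.7) = 3.080687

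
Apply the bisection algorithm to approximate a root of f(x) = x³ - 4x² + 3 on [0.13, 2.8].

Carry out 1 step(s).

f(x) = x³ - 4x² + 3
Initial interval: [0.13, 2.8]

Iteration 1:
  c_1 = (0.130000 + 2.800000)/2 = 1.465000
  f(c_1) = f(1.465000) = -2.440680
  f(a) × f(c) < 0, new interval: [0.130000, 1.465000]

After 1 iteration(s), the approximation is c_1 = 1.465000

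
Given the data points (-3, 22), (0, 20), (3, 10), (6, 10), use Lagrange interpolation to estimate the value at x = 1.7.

Lagrange interpolation formula:
P(x) = Σ yᵢ × Lᵢ(x)
where Lᵢ(x) = Π_{j≠i} (x - xⱼ)/(xᵢ - xⱼ)

L_0(1.7) = (1.7 - 0)/(-3 - 0) × (1.7 - 3)/(-3 - 3) × (1.7 - 6)/(-3 - 6) = -0.058660
L_1(1.7) = (1.7 - (-3))/(0 - (-3)) × (1.7 - 3)/(0 - 3) × (1.7 - 6)/(0 - 6) = 0.486537
L_2(1.7) = (1.7 - (-3))/(3 - (-3)) × (1.7 - 0)/(3 - 0) × (1.7 - 6)/(3 - 6) = 0.636241
L_3(1.7) = (1.7 - (-3))/(6 - (-3)) × (1.7 - 0)/(6 - 0) × (1.7 - 3)/(6 - 3) = -0.064117

P(1.7) = 22×L_0(1.7) + 20×L_1(1.7) + 10×L_2(1.7) + 10×L_3(1.7)
P(1.7) = 14.161444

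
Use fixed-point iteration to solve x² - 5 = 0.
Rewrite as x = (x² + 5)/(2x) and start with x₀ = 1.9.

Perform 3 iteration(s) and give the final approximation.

Equation: x² - 5 = 0
Fixed-point form: x = (x² + 5)/(2x)
x₀ = 1.9

x_1 = g(1.900000) = 2.265789
x_2 = g(2.265789) = 2.236263
x_3 = g(2.236263) = 2.236068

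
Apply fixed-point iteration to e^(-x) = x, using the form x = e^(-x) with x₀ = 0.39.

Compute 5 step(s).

Equation: e^(-x) = x
Fixed-point form: x = e^(-x)
x₀ = 0.39

x_1 = g(0.390000) = 0.677057
x_2 = g(0.677057) = 0.508110
x_3 = g(0.508110) = 0.601631
x_4 = g(0.601631) = 0.547917
x_5 = g(0.547917) = 0.578153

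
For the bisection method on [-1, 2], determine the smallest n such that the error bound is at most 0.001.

We need (b-a)/2^n ≤ 0.001
(2 - (-1))/2^n ≤ 0.001
3/2^n ≤ 0.001
2^n ≥ 3000
n ≥ log₂(3000) = 11.55
n ≥ 12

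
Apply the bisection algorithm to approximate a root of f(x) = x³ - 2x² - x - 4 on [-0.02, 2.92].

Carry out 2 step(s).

f(x) = x³ - 2x² - x - 4
Initial interval: [-0.02, 2.92]

Iteration 1:
  c_1 = (-0.020000 + 2.920000)/2 = 1.450000
  f(c_1) = f(1.450000) = -6.606375
  f(a) × f(c) ≥ 0, new interval: [1.450000, 2.920000]
Iteration 2:
  c_2 = (1.450000 + 2.920000)/2 = 2.185000
  f(c_2) = f(2.185000) = -5.301768
  f(a) × f(c) ≥ 0, new interval: [2.185000, 2.920000]

After 2 iteration(s), the approximation is c_2 = 2.185000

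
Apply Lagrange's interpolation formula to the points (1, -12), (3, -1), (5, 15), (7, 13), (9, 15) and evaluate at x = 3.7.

Lagrange interpolation formula:
P(x) = Σ yᵢ × Lᵢ(x)
where Lᵢ(x) = Π_{j≠i} (x - xⱼ)/(xᵢ - xⱼ)

L_0(3.7) = (3.7 - 3)/(1 - 3) × (3.7 - 5)/(1 - 5) × (3.7 - 7)/(1 - 7) × (3.7 - 9)/(1 - 9) = -0.041448
L_1(3.7) = (3.7 - 1)/(3 - 1) × (3.7 - 5)/(3 - 5) × (3.7 - 7)/(3 - 7) × (3.7 - 9)/(3 - 9) = 0.639478
L_2(3.7) = (3.7 - 1)/(5 - 1) × (3.7 - 3)/(5 - 3) × (3.7 - 7)/(5 - 7) × (3.7 - 9)/(5 - 9) = 0.516502
L_3(3.7) = (3.7 - 1)/(7 - 1) × (3.7 - 3)/(7 - 3) × (3.7 - 5)/(7 - 5) × (3.7 - 9)/(7 - 9) = -0.135647
L_4(3.7) = (3.7 - 1)/(9 - 1) × (3.7 - 3)/(9 - 3) × (3.7 - 5)/(9 - 5) × (3.7 - 7)/(9 - 7) = 0.021115

P(3.7) = (-12)×L_0(3.7) + (-1)×L_1(3.7) + 15×L_2(3.7) + 13×L_3(3.7) + 15×L_4(3.7)
P(3.7) = 6.158730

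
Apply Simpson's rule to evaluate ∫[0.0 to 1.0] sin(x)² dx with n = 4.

f(x) = sin(x)²
a = 0.0, b = 1.0, n = 4
h = (b - a)/n = 0.250000

Simpson's rule: (h/3)[f(x₀) + 4f(x₁) + 2f(x₂) + ... + f(xₙ)]

x_0 = 0.0000, f(x_0) = 0.000000, coefficient = 1
x_1 = 0.2500, f(x_1) = 0.061209, coefficient = 4
x_2 = 0.5000, f(x_2) = 0.229849, coefficient = 2
x_3 = 0.7500, f(x_3) = 0.464631, coefficient = 4
x_4 = 1.0000, f(x_4) = 0.708073, coefficient = 1

I ≈ (0.250000/3) × 3.271132 = 0.272594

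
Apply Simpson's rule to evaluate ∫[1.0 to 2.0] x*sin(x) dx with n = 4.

f(x) = x*sin(x)
a = 1.0, b = 2.0, n = 4
h = (b - a)/n = 0.250000

Simpson's rule: (h/3)[f(x₀) + 4f(x₁) + 2f(x₂) + ... + f(xₙ)]

x_0 = 1.0000, f(x_0) = 0.841471, coefficient = 1
x_1 = 1.2500, f(x_1) = 1.186231, coefficient = 4
x_2 = 1.5000, f(x_2) = 1.496242, coefficient = 2
x_3 = 1.7500, f(x_3) = 1.721975, coefficient = 4
x_4 = 2.0000, f(x_4) = 1.818595, coefficient = 1

I ≈ (0.250000/3) × 17.285376 = 1.440448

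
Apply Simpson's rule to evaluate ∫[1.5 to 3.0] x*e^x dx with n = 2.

f(x) = x*e^x
a = 1.5, b = 3.0, n = 2
h = (b - a)/n = 0.750000

Simpson's rule: (h/3)[f(x₀) + 4f(x₁) + 2f(x₂) + ... + f(xₙ)]

x_0 = 1.5000, f(x_0) = 6.722534, coefficient = 1
x_1 = 2.2500, f(x_1) = 21.347406, coefficient = 4
x_2 = 3.0000, f(x_2) = 60.256611, coefficient = 1

I ≈ (0.750000/3) × 152.368767 = 38.092192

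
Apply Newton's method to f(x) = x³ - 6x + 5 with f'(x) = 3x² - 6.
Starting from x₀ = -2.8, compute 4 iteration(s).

f(x) = x³ - 6x + 5
f'(x) = 3x² - 6
x₀ = -2.8

Newton-Raphson formula: x_{n+1} = x_n - f(x_n)/f'(x_n)

Iteration 1:
  f(-2.800000) = -0.152000
  f'(-2.800000) = 17.520000
  x_1 = -2.800000 - (-0.152000)/17.520000 = -2.791324
Iteration 2:
  f(-2.791324) = -0.000632
  f'(-2.791324) = 17.374472
  x_2 = -2.791324 - (-0.000632)/17.374472 = -2.791288
Iteration 3:
  f(-2.791288) = 0.000000
  f'(-2.791288) = 17.373864
  x_3 = -2.791288 - 0.000000/17.373864 = -2.791288
Iteration 4:
  f(-2.791288) = 0.000000
  f'(-2.791288) = 17.373864
  x_4 = -2.791288 - 0.000000/17.373864 = -2.791288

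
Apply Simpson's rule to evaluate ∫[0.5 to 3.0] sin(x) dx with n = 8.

f(x) = sin(x)
a = 0.5, b = 3.0, n = 8
h = (b - a)/n = 0.312500

Simpson's rule: (h/3)[f(x₀) + 4f(x₁) + 2f(x₂) + ... + f(xₙ)]

x_0 = 0.5000, f(x_0) = 0.479426, coefficient = 1
x_1 = 0.8125, f(x_1) = 0.726009, coefficient = 4
x_2 = 1.1250, f(x_2) = 0.902268, coefficient = 2
x_3 = 1.4375, f(x_3) = 0.991129, coefficient = 4
x_4 = 1.7500, f(x_4) = 0.983986, coefficient = 2
x_5 = 2.0625, f(x_5) = 0.881530, coefficient = 4
x_6 = 2.3750, f(x_6) = 0.693685, coefficient = 2
x_7 = 2.6875, f(x_7) = 0.438647, coefficient = 4
x_8 = 3.0000, f(x_8) = 0.141120, coefficient = 1

I ≈ (0.312500/3) × 17.929682 = 1.867675
Exact value: 1.867575
Error: 0.000100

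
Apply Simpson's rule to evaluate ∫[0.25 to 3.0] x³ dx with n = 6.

f(x) = x³
a = 0.25, b = 3.0, n = 6
h = (b - a)/n = 0.458333

Simpson's rule: (h/3)[f(x₀) + 4f(x₁) + 2f(x₂) + ... + f(xₙ)]

x_0 = 0.2500, f(x_0) = 0.015625, coefficient = 1
x_1 = 0.7083, f(x_1) = 0.355396, coefficient = 4
x_2 = 1.1667, f(x_2) = 1.587963, coefficient = 2
x_3 = 1.6250, f(x_3) = 4.291016, coefficient = 4
x_4 = 2.0833, f(x_4) = 9.042245, coefficient = 2
x_5 = 2.5417, f(x_5) = 16.419343, coefficient = 4
x_6 = 3.0000, f(x_6) = 27.000000, coefficient = 1

I ≈ (0.458333/3) × 132.539062 = 20.249023
Exact value: 20.249023
Error: 0.000000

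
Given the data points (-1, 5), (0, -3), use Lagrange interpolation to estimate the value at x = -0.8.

Lagrange interpolation formula:
P(x) = Σ yᵢ × Lᵢ(x)
where Lᵢ(x) = Π_{j≠i} (x - xⱼ)/(xᵢ - xⱼ)

L_0(-0.8) = (-0.8 - 0)/(-1 - 0) = 0.800000
L_1(-0.8) = (-0.8 - (-1))/(0 - (-1)) = 0.200000

P(-0.8) = 5×L_0(-0.8) + (-3)×L_1(-0.8)
P(-0.8) = 3.400000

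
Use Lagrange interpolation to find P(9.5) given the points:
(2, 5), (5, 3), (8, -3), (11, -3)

Lagrange interpolation formula:
P(x) = Σ yᵢ × Lᵢ(x)
where Lᵢ(x) = Π_{j≠i} (x - xⱼ)/(xᵢ - xⱼ)

L_0(9.5) = (9.5 - 5)/(2 - 5) × (9.5 - 8)/(2 - 8) × (9.5 - 11)/(2 - 11) = 0.062500
L_1(9.5) = (9.5 - 2)/(5 - 2) × (9.5 - 8)/(5 - 8) × (9.5 - 11)/(5 - 11) = -0.312500
L_2(9.5) = (9.5 - 2)/(8 - 2) × (9.5 - 5)/(8 - 5) × (9.5 - 11)/(8 - 11) = 0.937500
L_3(9.5) = (9.5 - 2)/(11 - 2) × (9.5 - 5)/(11 - 5) × (9.5 - 8)/(11 - 8) = 0.312500

P(9.5) = 5×L_0(9.5) + 3×L_1(9.5) + (-3)×L_2(9.5) + (-3)×L_3(9.5)
P(9.5) = -4.375000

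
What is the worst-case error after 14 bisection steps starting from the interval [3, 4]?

Bisection error bound: |error| ≤ (b-a)/2^n
|error| ≤ (4 - 3)/2^14 = 1/2^14
|error| ≤ 0.0000610352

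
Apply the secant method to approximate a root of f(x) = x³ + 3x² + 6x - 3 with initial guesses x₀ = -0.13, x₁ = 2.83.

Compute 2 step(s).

f(x) = x³ + 3x² + 6x - 3
x₀ = -0.13, x₁ = 2.83

Secant formula: x_{n+1} = x_n - f(x_n)(x_n - x_{n-1})/(f(x_n) - f(x_{n-1}))

Iteration 1:
  f(-0.130000) = -3.731497
  f(2.830000) = 60.671887
  x_2 = 2.830000 - 60.671887×(2.830000 - (-0.130000))/(60.671887 - (-3.731497))
       = 0.041501
Iteration 2:
  f(2.830000) = 60.671887
  f(0.041501) = -2.745757
  x_3 = 0.041501 - (-2.745757)×(0.041501 - 2.830000)/(-2.745757 - 60.671887)
       = 0.162233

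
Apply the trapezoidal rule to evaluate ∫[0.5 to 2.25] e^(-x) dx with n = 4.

f(x) = e^(-x)
a = 0.5, b = 2.25, n = 4
h = (b - a)/n = 0.437500

Trapezoidal rule: (h/2)[f(x₀) + 2f(x₁) + 2f(x₂) + ... + f(xₙ)]

x_0 = 0.5000, f(x_0) = 0.606531, coefficient = 1
x_1 = 0.9375, f(x_1) = 0.391606, coefficient = 2
x_2 = 1.3750, f(x_2) = 0.252840, coefficient = 2
x_3 = 1.8125, f(x_3) = 0.163246, coefficient = 2
x_4 = 2.2500, f(x_4) = 0.105399, coefficient = 1

I ≈ (0.437500/2) × 2.327311 = 0.509099
Exact value: 0.501131
Error: 0.007968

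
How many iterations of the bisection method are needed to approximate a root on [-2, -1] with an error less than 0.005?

We need (b-a)/2^n ≤ 0.005
(-1 - (-2))/2^n ≤ 0.005
1/2^n ≤ 0.005
2^n ≥ 200
n ≥ log₂(200) = 7.64
n ≥ 8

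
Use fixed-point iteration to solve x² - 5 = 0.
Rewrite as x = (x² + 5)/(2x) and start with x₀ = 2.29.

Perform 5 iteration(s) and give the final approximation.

Equation: x² - 5 = 0
Fixed-point form: x = (x² + 5)/(2x)
x₀ = 2.29

x_1 = g(2.290000) = 2.236703
x_2 = g(2.236703) = 2.236068
x_3 = g(2.236068) = 2.236068
x_4 = g(2.236068) = 2.236068
x_5 = g(2.236068) = 2.236068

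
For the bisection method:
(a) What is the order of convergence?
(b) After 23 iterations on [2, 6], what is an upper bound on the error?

(a) Bisection has linear (order 1) convergence; the error is halved each step.

(b) Error bound = (b-a)/2^n = (6 - 2)/2^{23}
    = 4/2^{23}

(a) 1 (linear); (b) error ≤ 4.77e-07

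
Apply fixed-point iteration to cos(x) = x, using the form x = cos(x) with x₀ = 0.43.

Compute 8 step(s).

Equation: cos(x) = x
Fixed-point form: x = cos(x)
x₀ = 0.43

x_1 = g(0.430000) = 0.908966
x_2 = g(0.908966) = 0.614562
x_3 = g(0.614562) = 0.817026
x_4 = g(0.817026) = 0.684393
x_5 = g(0.684393) = 0.774803
x_6 = g(0.774803) = 0.714559
x_7 = g(0.714559) = 0.755382
x_8 = g(0.755382) = 0.728009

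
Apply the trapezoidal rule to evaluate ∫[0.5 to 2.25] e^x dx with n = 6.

f(x) = e^x
a = 0.5, b = 2.25, n = 6
h = (b - a)/n = 0.291667

Trapezoidal rule: (h/2)[f(x₀) + 2f(x₁) + 2f(x₂) + ... + f(xₙ)]

x_0 = 0.5000, f(x_0) = 1.648721, coefficient = 1
x_1 = 0.7917, f(x_1) = 2.207072, coefficient = 2
x_2 = 1.0833, f(x_2) = 2.954512, coefficient = 2
x_3 = 1.3750, f(x_3) = 3.955077, coefficient = 2
x_4 = 1.6667, f(x_4) = 5.294490, coefficient = 2
x_5 = 1.9583, f(x_5) = 7.087505, coefficient = 2
x_6 = 2.2500, f(x_6) = 9.487736, coefficient = 1

I ≈ (0.291667/2) × 54.133767 = 7.894508
Exact value: 7.839015
Error: 0.055493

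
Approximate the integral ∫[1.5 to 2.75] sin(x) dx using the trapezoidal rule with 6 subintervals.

f(x) = sin(x)
a = 1.5, b = 2.75, n = 6
h = (b - a)/n = 0.208333

Trapezoidal rule: (h/2)[f(x₀) + 2f(x₁) + 2f(x₂) + ... + f(xₙ)]

x_0 = 1.5000, f(x_0) = 0.997495, coefficient = 1
x_1 = 1.7083, f(x_1) = 0.990557, coefficient = 2
x_2 = 1.9167, f(x_2) = 0.940781, coefficient = 2
x_3 = 2.1250, f(x_3) = 0.850320, coefficient = 2
x_4 = 2.3333, f(x_4) = 0.723086, coefficient = 2
x_5 = 2.5417, f(x_5) = 0.564581, coefficient = 2
x_6 = 2.7500, f(x_6) = 0.381661, coefficient = 1

I ≈ (0.208333/2) × 9.517805 = 0.991438
Exact value: 0.995040
Error: 0.003602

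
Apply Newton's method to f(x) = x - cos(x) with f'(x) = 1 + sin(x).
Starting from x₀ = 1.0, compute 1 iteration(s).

f(x) = x - cos(x)
f'(x) = 1 + sin(x)
x₀ = 1.0

Newton-Raphson formula: x_{n+1} = x_n - f(x_n)/f'(x_n)

Iteration 1:
  f(1.000000) = 0.459698
  f'(1.000000) = 1.841471
  x_1 = 1.000000 - 0.459698/1.841471 = 0.750364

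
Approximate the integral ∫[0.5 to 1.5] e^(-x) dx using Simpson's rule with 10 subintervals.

f(x) = e^(-x)
a = 0.5, b = 1.5, n = 10
h = (b - a)/n = 0.100000

Simpson's rule: (h/3)[f(x₀) + 4f(x₁) + 2f(x₂) + ... + f(xₙ)]

x_0 = 0.5000, f(x_0) = 0.606531, coefficient = 1
x_1 = 0.6000, f(x_1) = 0.548812, coefficient = 4
x_2 = 0.7000, f(x_2) = 0.496585, coefficient = 2
x_3 = 0.8000, f(x_3) = 0.449329, coefficient = 4
x_4 = 0.9000, f(x_4) = 0.406570, coefficient = 2
x_5 = 1.0000, f(x_5) = 0.367879, coefficient = 4
x_6 = 1.1000, f(x_6) = 0.332871, coefficient = 2
x_7 = 1.2000, f(x_7) = 0.301194, coefficient = 4
x_8 = 1.3000, f(x_8) = 0.272532, coefficient = 2
x_9 = 1.4000, f(x_9) = 0.246597, coefficient = 4
x_10 = 1.5000, f(x_10) = 0.223130, coefficient = 1

I ≈ (0.100000/3) × 11.502021 = 0.383401
Exact value: 0.383400
Error: 0.000000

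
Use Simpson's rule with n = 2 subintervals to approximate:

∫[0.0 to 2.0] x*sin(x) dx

f(x) = x*sin(x)
a = 0.0, b = 2.0, n = 2
h = (b - a)/n = 1.000000

Simpson's rule: (h/3)[f(x₀) + 4f(x₁) + 2f(x₂) + ... + f(xₙ)]

x_0 = 0.0000, f(x_0) = 0.000000, coefficient = 1
x_1 = 1.0000, f(x_1) = 0.841471, coefficient = 4
x_2 = 2.0000, f(x_2) = 1.818595, coefficient = 1

I ≈ (1.000000/3) × 5.184479 = 1.728160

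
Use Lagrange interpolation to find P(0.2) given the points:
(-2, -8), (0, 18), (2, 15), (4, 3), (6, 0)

Lagrange interpolation formula:
P(x) = Σ yᵢ × Lᵢ(x)
where Lᵢ(x) = Π_{j≠i} (x - xⱼ)/(xᵢ - xⱼ)

L_0(0.2) = (0.2 - 0)/(-2 - 0) × (0.2 - 2)/(-2 - 2) × (0.2 - 4)/(-2 - 4) × (0.2 - 6)/(-2 - 6) = -0.020663
L_1(0.2) = (0.2 - (-2))/(0 - (-2)) × (0.2 - 2)/(0 - 2) × (0.2 - 4)/(0 - 4) × (0.2 - 6)/(0 - 6) = 0.909150
L_2(0.2) = (0.2 - (-2))/(2 - (-2)) × (0.2 - 0)/(2 - 0) × (0.2 - 4)/(2 - 4) × (0.2 - 6)/(2 - 6) = 0.151525
L_3(0.2) = (0.2 - (-2))/(4 - (-2)) × (0.2 - 0)/(4 - 0) × (0.2 - 2)/(4 - 2) × (0.2 - 6)/(4 - 6) = -0.047850
L_4(0.2) = (0.2 - (-2))/(6 - (-2)) × (0.2 - 0)/(6 - 0) × (0.2 - 2)/(6 - 2) × (0.2 - 4)/(6 - 4) = 0.007838

P(0.2) = (-8)×L_0(0.2) + 18×L_1(0.2) + 15×L_2(0.2) + 3×L_3(0.2) + 0×L_4(0.2)
P(0.2) = 18.659325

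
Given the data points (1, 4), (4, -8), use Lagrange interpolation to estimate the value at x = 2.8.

Lagrange interpolation formula:
P(x) = Σ yᵢ × Lᵢ(x)
where Lᵢ(x) = Π_{j≠i} (x - xⱼ)/(xᵢ - xⱼ)

L_0(2.8) = (2.8 - 4)/(1 - 4) = 0.400000
L_1(2.8) = (2.8 - 1)/(4 - 1) = 0.600000

P(2.8) = 4×L_0(2.8) + (-8)×L_1(2.8)
P(2.8) = -3.200000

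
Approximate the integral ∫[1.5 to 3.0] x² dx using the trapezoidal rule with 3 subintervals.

f(x) = x²
a = 1.5, b = 3.0, n = 3
h = (b - a)/n = 0.500000

Trapezoidal rule: (h/2)[f(x₀) + 2f(x₁) + 2f(x₂) + ... + f(xₙ)]

x_0 = 1.5000, f(x_0) = 2.250000, coefficient = 1
x_1 = 2.0000, f(x_1) = 4.000000, coefficient = 2
x_2 = 2.5000, f(x_2) = 6.250000, coefficient = 2
x_3 = 3.0000, f(x_3) = 9.000000, coefficient = 1

I ≈ (0.500000/2) × 31.750000 = 7.937500
Exact value: 7.875000
Error: 0.062500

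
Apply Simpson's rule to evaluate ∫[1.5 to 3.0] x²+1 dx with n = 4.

f(x) = x²+1
a = 1.5, b = 3.0, n = 4
h = (b - a)/n = 0.375000

Simpson's rule: (h/3)[f(x₀) + 4f(x₁) + 2f(x₂) + ... + f(xₙ)]

x_0 = 1.5000, f(x_0) = 3.250000, coefficient = 1
x_1 = 1.8750, f(x_1) = 4.515625, coefficient = 4
x_2 = 2.2500, f(x_2) = 6.062500, coefficient = 2
x_3 = 2.6250, f(x_3) = 7.890625, coefficient = 4
x_4 = 3.0000, f(x_4) = 10.000000, coefficient = 1

I ≈ (0.375000/3) × 75.000000 = 9.375000
Exact value: 9.375000
Error: 0.000000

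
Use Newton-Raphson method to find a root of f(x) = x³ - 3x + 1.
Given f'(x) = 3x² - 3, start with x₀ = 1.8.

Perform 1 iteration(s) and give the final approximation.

f(x) = x³ - 3x + 1
f'(x) = 3x² - 3
x₀ = 1.8

Newton-Raphson formula: x_{n+1} = x_n - f(x_n)/f'(x_n)

Iteration 1:
  f(1.800000) = 1.432000
  f'(1.800000) = 6.720000
  x_1 = 1.800000 - 1.432000/6.720000 = 1.586905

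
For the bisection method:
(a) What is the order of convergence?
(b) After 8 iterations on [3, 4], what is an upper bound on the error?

(a) Bisection has linear (order 1) convergence; the error is halved each step.

(b) Error bound = (b-a)/2^n = (4 - 3)/2^{8}
    = 1/2^{8}

(a) 1 (linear); (b) error ≤ 3.91e-03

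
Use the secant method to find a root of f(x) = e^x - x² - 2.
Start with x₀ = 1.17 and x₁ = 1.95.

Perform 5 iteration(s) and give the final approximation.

f(x) = e^x - x² - 2
x₀ = 1.17, x₁ = 1.95

Secant formula: x_{n+1} = x_n - f(x_n)(x_n - x_{n-1})/(f(x_n) - f(x_{n-1}))

Iteration 1:
  f(1.170000) = -0.146907
  f(1.950000) = 1.226188
  x_2 = 1.950000 - 1.226188×(1.950000 - 1.170000)/(1.226188 - (-0.146907))
       = 1.253452
Iteration 2:
  f(1.950000) = 1.226188
  f(1.253452) = -0.068729
  x_3 = 1.253452 - (-0.068729)×(1.253452 - 1.950000)/(-0.068729 - 1.226188)
       = 1.290422
Iteration 3:
  f(1.253452) = -0.068729
  f(1.290422) = -0.030869
  x_4 = 1.290422 - (-0.030869)×(1.290422 - 1.253452)/(-0.030869 - (-0.068729))
       = 1.320565
Iteration 4:
  f(1.290422) = -0.030869
  f(1.320565) = 0.001645
  x_5 = 1.320565 - 0.001645×(1.320565 - 1.290422)/(0.001645 - (-0.030869))
       = 1.319040
Iteration 5:
  f(1.320565) = 0.001645
  f(1.319040) = -0.000037
  x_6 = 1.319040 - (-0.000037)×(1.319040 - 1.320565)/(-0.000037 - 0.001645)
       = 1.319074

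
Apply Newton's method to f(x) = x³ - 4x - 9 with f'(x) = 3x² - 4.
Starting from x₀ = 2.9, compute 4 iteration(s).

f(x) = x³ - 4x - 9
f'(x) = 3x² - 4
x₀ = 2.9

Newton-Raphson formula: x_{n+1} = x_n - f(x_n)/f'(x_n)

Iteration 1:
  f(2.900000) = 3.789000
  f'(2.900000) = 21.230000
  x_1 = 2.900000 - 3.789000/21.230000 = 2.721526
Iteration 2:
  f(2.721526) = 0.271435
  f'(2.721526) = 18.220114
  x_2 = 2.721526 - 0.271435/18.220114 = 2.706629
Iteration 3:
  f(2.706629) = 0.001809
  f'(2.706629) = 17.977515
  x_3 = 2.706629 - 0.001809/17.977515 = 2.706528
Iteration 4:
  f(2.706528) = 0.000000
  f'(2.706528) = 17.975881
  x_4 = 2.706528 - 0.000000/17.975881 = 2.706528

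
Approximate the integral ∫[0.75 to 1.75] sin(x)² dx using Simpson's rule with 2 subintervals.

f(x) = sin(x)²
a = 0.75, b = 1.75, n = 2
h = (b - a)/n = 0.500000

Simpson's rule: (h/3)[f(x₀) + 4f(x₁) + 2f(x₂) + ... + f(xₙ)]

x_0 = 0.7500, f(x_0) = 0.464631, coefficient = 1
x_1 = 1.2500, f(x_1) = 0.900572, coefficient = 4
x_2 = 1.7500, f(x_2) = 0.968228, coefficient = 1

I ≈ (0.500000/3) × 5.035147 = 0.839191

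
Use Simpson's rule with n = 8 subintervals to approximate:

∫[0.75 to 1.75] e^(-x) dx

f(x) = e^(-x)
a = 0.75, b = 1.75, n = 8
h = (b - a)/n = 0.125000

Simpson's rule: (h/3)[f(x₀) + 4f(x₁) + 2f(x₂) + ... + f(xₙ)]

x_0 = 0.7500, f(x_0) = 0.472367, coefficient = 1
x_1 = 0.8750, f(x_1) = 0.416862, coefficient = 4
x_2 = 1.0000, f(x_2) = 0.367879, coefficient = 2
x_3 = 1.1250, f(x_3) = 0.324652, coefficient = 4
x_4 = 1.2500, f(x_4) = 0.286505, coefficient = 2
x_5 = 1.3750, f(x_5) = 0.252840, coefficient = 4
x_6 = 1.5000, f(x_6) = 0.223130, coefficient = 2
x_7 = 1.6250, f(x_7) = 0.196912, coefficient = 4
x_8 = 1.7500, f(x_8) = 0.173774, coefficient = 1

I ≈ (0.125000/3) × 7.166232 = 0.298593
Exact value: 0.298593
Error: 0.000000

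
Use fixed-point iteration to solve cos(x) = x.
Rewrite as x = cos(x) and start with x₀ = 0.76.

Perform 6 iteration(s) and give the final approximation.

Equation: cos(x) = x
Fixed-point form: x = cos(x)
x₀ = 0.76

x_1 = g(0.760000) = 0.724836
x_2 = g(0.724836) = 0.748608
x_3 = g(0.748608) = 0.732637
x_4 = g(0.732637) = 0.743413
x_5 = g(0.743413) = 0.736163
x_6 = g(0.736163) = 0.741051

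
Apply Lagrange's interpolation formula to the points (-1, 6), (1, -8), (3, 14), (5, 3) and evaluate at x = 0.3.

Lagrange interpolation formula:
P(x) = Σ yᵢ × Lᵢ(x)
where Lᵢ(x) = Π_{j≠i} (x - xⱼ)/(xᵢ - xⱼ)

L_0(0.3) = (0.3 - 1)/(-1 - 1) × (0.3 - 3)/(-1 - 3) × (0.3 - 5)/(-1 - 5) = 0.185062
L_1(0.3) = (0.3 - (-1))/(1 - (-1)) × (0.3 - 3)/(1 - 3) × (0.3 - 5)/(1 - 5) = 1.031063
L_2(0.3) = (0.3 - (-1))/(3 - (-1)) × (0.3 - 1)/(3 - 1) × (0.3 - 5)/(3 - 5) = -0.267313
L_3(0.3) = (0.3 - (-1))/(5 - (-1)) × (0.3 - 1)/(5 - 1) × (0.3 - 3)/(5 - 3) = 0.051188

P(0.3) = 6×L_0(0.3) + (-8)×L_1(0.3) + 14×L_2(0.3) + 3×L_3(0.3)
P(0.3) = -10.726938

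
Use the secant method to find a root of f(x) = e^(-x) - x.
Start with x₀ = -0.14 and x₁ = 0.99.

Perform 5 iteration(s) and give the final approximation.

f(x) = e^(-x) - x
x₀ = -0.14, x₁ = 0.99

Secant formula: x_{n+1} = x_n - f(x_n)(x_n - x_{n-1})/(f(x_n) - f(x_{n-1}))

Iteration 1:
  f(-0.140000) = 1.290274
  f(0.990000) = -0.618423
  x_2 = 0.990000 - (-0.618423)×(0.990000 - (-0.140000))/(-0.618423 - 1.290274)
       = 0.623877
Iteration 2:
  f(0.990000) = -0.618423
  f(0.623877) = -0.088014
  x_3 = 0.623877 - (-0.088014)×(0.623877 - 0.990000)/(-0.088014 - (-0.618423))
       = 0.563124
Iteration 3:
  f(0.623877) = -0.088014
  f(0.563124) = 0.006304
  x_4 = 0.563124 - 0.006304×(0.563124 - 0.623877)/(0.006304 - (-0.088014))
       = 0.567184
Iteration 4:
  f(0.563124) = 0.006304
  f(0.567184) = -0.000064
  x_5 = 0.567184 - (-0.000064)×(0.567184 - 0.563124)/(-0.000064 - 0.006304)
       = 0.567143
Iteration 5:
  f(0.567184) = -0.000064
  f(0.567143) = 0.000000
  x_6 = 0.567143 - 0.000000×(0.567143 - 0.567184)/(0.000000 - (-0.000064))
       = 0.567143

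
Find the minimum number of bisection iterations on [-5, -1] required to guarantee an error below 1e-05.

We need (b-a)/2^n ≤ 1e-05
(-1 - (-5))/2^n ≤ 1e-05
4/2^n ≤ 1e-05
2^n ≥ 400000
n ≥ log₂(400000) = 18.61
n ≥ 19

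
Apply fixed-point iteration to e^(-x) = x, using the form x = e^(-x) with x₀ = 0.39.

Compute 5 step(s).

Equation: e^(-x) = x
Fixed-point form: x = e^(-x)
x₀ = 0.39

x_1 = g(0.390000) = 0.677057
x_2 = g(0.677057) = 0.508110
x_3 = g(0.508110) = 0.601631
x_4 = g(0.601631) = 0.547917
x_5 = g(0.547917) = 0.578153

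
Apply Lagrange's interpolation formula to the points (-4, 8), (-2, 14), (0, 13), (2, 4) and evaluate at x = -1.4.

Lagrange interpolation formula:
P(x) = Σ yᵢ × Lᵢ(x)
where Lᵢ(x) = Π_{j≠i} (x - xⱼ)/(xᵢ - xⱼ)

L_0(-1.4) = (-1.4 - (-2))/(-4 - (-2)) × (-1.4 - 0)/(-4 - 0) × (-1.4 - 2)/(-4 - 2) = -0.059500
L_1(-1.4) = (-1.4 - (-4))/(-2 - (-4)) × (-1.4 - 0)/(-2 - 0) × (-1.4 - 2)/(-2 - 2) = 0.773500
L_2(-1.4) = (-1.4 - (-4))/(0 - (-4)) × (-1.4 - (-2))/(0 - (-2)) × (-1.4 - 2)/(0 - 2) = 0.331500
L_3(-1.4) = (-1.4 - (-4))/(2 - (-4)) × (-1.4 - (-2))/(2 - (-2)) × (-1.4 - 0)/(2 - 0) = -0.045500

P(-1.4) = 8×L_0(-1.4) + 14×L_1(-1.4) + 13×L_2(-1.4) + 4×L_3(-1.4)
P(-1.4) = 14.480500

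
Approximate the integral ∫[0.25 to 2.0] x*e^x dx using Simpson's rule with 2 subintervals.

f(x) = x*e^x
a = 0.25, b = 2.0, n = 2
h = (b - a)/n = 0.875000

Simpson's rule: (h/3)[f(x₀) + 4f(x₁) + 2f(x₂) + ... + f(xₙ)]

x_0 = 0.2500, f(x_0) = 0.321006, coefficient = 1
x_1 = 1.1250, f(x_1) = 3.465244, coefficient = 4
x_2 = 2.0000, f(x_2) = 14.778112, coefficient = 1

I ≈ (0.875000/3) × 28.960094 = 8.446694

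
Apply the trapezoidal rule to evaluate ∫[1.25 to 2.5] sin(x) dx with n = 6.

f(x) = sin(x)
a = 1.25, b = 2.5, n = 6
h = (b - a)/n = 0.208333

Trapezoidal rule: (h/2)[f(x₀) + 2f(x₁) + 2f(x₂) + ... + f(xₙ)]

x_0 = 1.2500, f(x_0) = 0.948985, coefficient = 1
x_1 = 1.4583, f(x_1) = 0.993683, coefficient = 2
x_2 = 1.6667, f(x_2) = 0.995408, coefficient = 2
x_3 = 1.8750, f(x_3) = 0.954086, coefficient = 2
x_4 = 2.0833, f(x_4) = 0.871503, coefficient = 2
x_5 = 2.2917, f(x_5) = 0.751232, coefficient = 2
x_6 = 2.5000, f(x_6) = 0.598472, coefficient = 1

I ≈ (0.208333/2) × 10.679279 = 1.112425
Exact value: 1.116466
Error: 0.004041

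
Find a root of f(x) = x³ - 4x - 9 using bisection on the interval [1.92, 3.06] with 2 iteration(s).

f(x) = x³ - 4x - 9
Initial interval: [1.92, 3.06]

Iteration 1:
  c_1 = (1.920000 + 3.060000)/2 = 2.490000
  f(c_1) = f(2.490000) = -3.521751
  f(a) × f(c) ≥ 0, new interval: [2.490000, 3.060000]
Iteration 2:
  c_2 = (2.490000 + 3.060000)/2 = 2.775000
  f(c_2) = f(2.775000) = 1.269234
  f(a) × f(c) < 0, new interval: [2.490000, 2.775000]

After 2 iteration(s), the approximation is c_2 = 2.775000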